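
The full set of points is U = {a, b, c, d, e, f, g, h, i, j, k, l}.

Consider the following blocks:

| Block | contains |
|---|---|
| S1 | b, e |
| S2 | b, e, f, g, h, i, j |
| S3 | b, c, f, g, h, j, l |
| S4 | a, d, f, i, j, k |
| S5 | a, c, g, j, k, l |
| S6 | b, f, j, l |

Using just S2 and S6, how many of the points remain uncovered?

Union of S2, S6 = {b, e, f, g, h, i, j, l}.
Not covered: a, c, d, k — 4 points.

4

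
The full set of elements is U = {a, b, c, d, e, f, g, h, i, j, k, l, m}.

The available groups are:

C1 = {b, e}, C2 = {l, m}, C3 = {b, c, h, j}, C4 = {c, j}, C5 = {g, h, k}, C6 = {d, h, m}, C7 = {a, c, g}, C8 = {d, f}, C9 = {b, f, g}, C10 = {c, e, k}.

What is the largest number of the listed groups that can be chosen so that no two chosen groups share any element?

5

C1, C2, C4, C5, C8 are pairwise disjoint (C1={b,e}; C2={l,m}; C4={c,j}; C5={g,h,k}; C8={d,f}).
Every remaining group overlaps one of these, and no 6 of the listed groups are pairwise disjoint, so 5 is the maximum.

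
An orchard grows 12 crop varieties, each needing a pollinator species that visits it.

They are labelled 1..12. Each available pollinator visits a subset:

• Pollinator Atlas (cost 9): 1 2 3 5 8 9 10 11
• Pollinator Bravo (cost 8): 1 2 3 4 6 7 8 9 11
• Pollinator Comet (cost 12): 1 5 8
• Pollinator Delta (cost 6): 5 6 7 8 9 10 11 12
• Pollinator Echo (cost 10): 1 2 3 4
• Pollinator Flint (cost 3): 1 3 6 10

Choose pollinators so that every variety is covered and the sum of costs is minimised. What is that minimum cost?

14

Bravo, Delta together cover every variety (Bravo ∪ Delta = {1, 2, 3, 4, 5, 6, 7, 8, 9, 10, 11, 12}); total cost 8 + 6 = 14.
The greedy pick Delta, Flint, Bravo costs 17; no covering selection beats 14.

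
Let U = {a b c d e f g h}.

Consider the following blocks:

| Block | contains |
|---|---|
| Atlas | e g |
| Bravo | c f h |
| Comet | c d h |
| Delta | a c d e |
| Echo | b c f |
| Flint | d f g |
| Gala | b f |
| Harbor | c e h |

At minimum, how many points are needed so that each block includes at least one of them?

3

Take T = {c, e, f}. Each listed block contains at least one of these, so T is a hitting set of size 3.
The blocks Atlas, Comet, Gala are pairwise disjoint, so any hitting set needs a separate point for each — at least 3. Hence 3 is optimal.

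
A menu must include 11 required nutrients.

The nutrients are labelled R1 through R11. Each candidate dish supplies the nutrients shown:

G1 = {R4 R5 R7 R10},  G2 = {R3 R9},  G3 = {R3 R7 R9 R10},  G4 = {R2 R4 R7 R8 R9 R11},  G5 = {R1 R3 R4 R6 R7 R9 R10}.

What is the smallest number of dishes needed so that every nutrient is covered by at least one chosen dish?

3

Take {G1, G4, G5}. Their union is {R1, R2, R3, R4, R5, R6, R7, R8, R9, R10, R11}, which is all 11 nutrients.
Only G5 contains R1, so G5 is forced; the remaining 4 nutrients need at least 2 more dishes (each remaining dish adds at most 3) — so at least 3 dishes are needed, and 3 is optimal.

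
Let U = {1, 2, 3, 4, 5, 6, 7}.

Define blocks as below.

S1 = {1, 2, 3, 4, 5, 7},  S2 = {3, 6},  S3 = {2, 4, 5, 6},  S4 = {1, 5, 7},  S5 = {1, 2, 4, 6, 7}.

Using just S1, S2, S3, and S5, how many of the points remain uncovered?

Union of S1, S2, S3, S5 = {1, 2, 3, 4, 5, 6, 7} — that's every point, so 0 are uncovered.

0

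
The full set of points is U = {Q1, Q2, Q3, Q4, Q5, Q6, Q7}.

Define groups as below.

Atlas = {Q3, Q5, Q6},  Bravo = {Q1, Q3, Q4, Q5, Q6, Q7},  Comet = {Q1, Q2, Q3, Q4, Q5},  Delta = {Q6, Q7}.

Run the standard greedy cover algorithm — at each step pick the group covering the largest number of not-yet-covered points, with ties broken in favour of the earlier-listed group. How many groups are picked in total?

2

Greedy: pick Bravo (covers 6 new) → pick Comet (covers 1 new). Total picks: 2.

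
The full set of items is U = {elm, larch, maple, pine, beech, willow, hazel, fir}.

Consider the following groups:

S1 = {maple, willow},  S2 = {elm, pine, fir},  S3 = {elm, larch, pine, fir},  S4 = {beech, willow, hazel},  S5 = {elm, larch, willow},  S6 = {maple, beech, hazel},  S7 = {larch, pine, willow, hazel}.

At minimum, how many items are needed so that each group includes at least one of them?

The 3 items {willow, hazel, fir} hit every group.
No choice of 2 items meets every group, so 3 is the minimum.

3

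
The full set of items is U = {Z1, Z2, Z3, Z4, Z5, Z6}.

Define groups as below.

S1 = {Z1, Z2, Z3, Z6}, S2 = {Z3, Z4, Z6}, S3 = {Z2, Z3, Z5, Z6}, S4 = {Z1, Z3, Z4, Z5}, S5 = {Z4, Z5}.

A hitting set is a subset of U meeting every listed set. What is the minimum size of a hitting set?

The 2 items {Z2, Z4} hit every group.
The groups S1, S5 are pairwise disjoint, so any hitting set needs a separate item for each — at least 2. Hence 2 is optimal.

2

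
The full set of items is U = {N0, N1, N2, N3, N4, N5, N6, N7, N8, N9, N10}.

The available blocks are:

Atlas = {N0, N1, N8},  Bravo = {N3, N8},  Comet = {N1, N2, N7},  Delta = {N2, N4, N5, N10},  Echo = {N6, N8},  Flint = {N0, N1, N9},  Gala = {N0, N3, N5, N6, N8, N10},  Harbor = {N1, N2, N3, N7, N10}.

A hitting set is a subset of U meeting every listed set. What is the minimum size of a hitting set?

H = {N1, N2, N8} meets every block (each contains at least one member of H), and |H| = 3.
The blocks Bravo, Delta, Flint are pairwise disjoint, so any hitting set needs a separate item for each — at least 3. Hence 3 is optimal.

3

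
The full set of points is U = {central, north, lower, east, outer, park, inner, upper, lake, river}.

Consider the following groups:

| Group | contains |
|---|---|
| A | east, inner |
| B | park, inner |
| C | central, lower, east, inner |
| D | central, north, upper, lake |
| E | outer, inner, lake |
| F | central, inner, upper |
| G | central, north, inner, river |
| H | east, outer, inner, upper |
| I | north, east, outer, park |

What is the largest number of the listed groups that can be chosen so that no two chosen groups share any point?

2

B, D are pairwise disjoint (B={park,inner}; D={central,north,upper,lake}).
Every remaining group overlaps one of these, and no 3 of the listed groups are pairwise disjoint, so 2 is the maximum.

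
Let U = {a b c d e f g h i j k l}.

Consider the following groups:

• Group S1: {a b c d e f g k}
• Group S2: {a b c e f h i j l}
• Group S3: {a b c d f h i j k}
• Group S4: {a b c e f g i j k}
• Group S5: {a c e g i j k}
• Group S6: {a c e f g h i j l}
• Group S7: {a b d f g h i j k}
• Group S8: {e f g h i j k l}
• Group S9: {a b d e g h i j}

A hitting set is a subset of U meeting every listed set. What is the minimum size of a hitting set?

2

T = {e, j} meets every group (each contains at least one member of T), and |T| = 2.
No single element lies in every group, so at least 2 are needed and 2 is optimal.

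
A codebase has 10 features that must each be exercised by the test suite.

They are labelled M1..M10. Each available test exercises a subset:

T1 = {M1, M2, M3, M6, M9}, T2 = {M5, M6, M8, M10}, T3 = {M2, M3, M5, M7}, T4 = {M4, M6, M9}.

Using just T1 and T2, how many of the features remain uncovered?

Union of T1, T2 = {M1, M2, M3, M5, M6, M8, M9, M10}.
Not covered: M4, M7 — 2 features.

2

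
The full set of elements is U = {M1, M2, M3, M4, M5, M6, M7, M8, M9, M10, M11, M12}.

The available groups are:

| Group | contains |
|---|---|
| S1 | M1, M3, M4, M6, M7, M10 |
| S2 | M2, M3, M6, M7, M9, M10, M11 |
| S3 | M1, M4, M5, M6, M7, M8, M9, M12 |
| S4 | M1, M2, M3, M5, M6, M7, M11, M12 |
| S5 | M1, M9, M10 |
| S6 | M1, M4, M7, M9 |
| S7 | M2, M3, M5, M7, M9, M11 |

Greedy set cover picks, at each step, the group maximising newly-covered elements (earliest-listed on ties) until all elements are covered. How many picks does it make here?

2

Greedy: pick S3 (covers 8 new) → pick S2 (covers 4 new). Total picks: 2.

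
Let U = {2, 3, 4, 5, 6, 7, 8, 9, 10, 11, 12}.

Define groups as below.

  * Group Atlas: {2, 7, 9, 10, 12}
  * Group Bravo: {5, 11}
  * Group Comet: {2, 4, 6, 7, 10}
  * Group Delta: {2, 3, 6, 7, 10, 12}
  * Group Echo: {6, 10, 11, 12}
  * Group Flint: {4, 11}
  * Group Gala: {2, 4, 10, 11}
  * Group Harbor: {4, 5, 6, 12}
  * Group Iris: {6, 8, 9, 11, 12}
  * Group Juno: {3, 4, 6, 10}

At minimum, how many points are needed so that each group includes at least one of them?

The 3 points {4, 10, 11} hit every group.
No choice of 2 points meets every group, so 3 is the minimum.

3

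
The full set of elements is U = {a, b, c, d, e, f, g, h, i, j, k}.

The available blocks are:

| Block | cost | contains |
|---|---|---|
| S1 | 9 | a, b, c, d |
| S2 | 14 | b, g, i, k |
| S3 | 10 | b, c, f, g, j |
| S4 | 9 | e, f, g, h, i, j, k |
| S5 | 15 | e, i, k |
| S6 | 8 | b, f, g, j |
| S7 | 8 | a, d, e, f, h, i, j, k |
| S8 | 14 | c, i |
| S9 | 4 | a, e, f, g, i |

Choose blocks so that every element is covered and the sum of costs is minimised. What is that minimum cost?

S1, S4 together cover every element (S1 ∪ S4 = {a, b, c, d, e, f, g, h, i, j, k}); total cost 9 + 9 = 18.
The greedy pick S9, S7, S1 costs 21; no covering selection beats 18.

18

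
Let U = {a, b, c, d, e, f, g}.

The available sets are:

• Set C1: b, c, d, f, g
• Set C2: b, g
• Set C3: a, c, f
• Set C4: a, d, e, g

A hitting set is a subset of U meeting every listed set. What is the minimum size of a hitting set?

H = {a, b} meets every set (each contains at least one member of H), and |H| = 2.
The sets C2, C3 are pairwise disjoint, so any hitting set needs a separate item for each — at least 2. Hence 2 is optimal.

2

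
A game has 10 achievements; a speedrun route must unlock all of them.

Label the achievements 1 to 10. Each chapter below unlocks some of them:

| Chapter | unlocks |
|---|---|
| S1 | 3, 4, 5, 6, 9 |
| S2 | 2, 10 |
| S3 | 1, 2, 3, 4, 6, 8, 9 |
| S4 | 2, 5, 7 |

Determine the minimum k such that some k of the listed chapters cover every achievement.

Take {S2, S3, S4}. Their union is {1, 2, 3, 4, 5, 6, 7, 8, 9, 10}, which is all 10 achievements.
Only S3 contains 1, so S3 is forced; the remaining 3 achievements need at least 2 more chapters (each remaining chapter adds at most 2) — so at least 3 chapters are needed, and 3 is optimal.

3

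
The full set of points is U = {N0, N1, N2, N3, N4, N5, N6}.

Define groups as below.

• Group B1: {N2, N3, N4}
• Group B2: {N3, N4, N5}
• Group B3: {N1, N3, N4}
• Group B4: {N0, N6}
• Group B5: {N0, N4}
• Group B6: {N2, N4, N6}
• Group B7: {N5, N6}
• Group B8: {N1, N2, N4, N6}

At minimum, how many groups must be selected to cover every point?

3

Take {B2, B5, B8}. Their union is {N0, N1, N2, N3, N4, N5, N6}, which is all 7 points.
No 2 of the 8 groups cover everything (all 28 combinations miss at least one point), so 3 is optimal.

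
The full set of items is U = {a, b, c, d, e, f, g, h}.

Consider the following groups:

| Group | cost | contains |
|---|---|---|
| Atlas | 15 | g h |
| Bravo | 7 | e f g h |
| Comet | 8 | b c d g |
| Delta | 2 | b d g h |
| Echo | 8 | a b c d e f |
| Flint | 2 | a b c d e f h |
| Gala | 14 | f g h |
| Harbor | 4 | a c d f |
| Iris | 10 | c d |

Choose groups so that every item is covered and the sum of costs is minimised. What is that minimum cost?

4

Delta, Flint together cover every item (Delta ∪ Flint = {a, b, c, d, e, f, g, h}); total cost 2 + 2 = 4.
No covering selection has total cost below 4.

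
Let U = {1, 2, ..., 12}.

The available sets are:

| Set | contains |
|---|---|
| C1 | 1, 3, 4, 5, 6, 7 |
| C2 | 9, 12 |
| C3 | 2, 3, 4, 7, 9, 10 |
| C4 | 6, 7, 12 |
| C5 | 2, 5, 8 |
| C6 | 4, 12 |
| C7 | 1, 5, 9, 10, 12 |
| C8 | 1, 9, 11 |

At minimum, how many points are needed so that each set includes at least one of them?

3

H = {5, 9, 12} meets every set (each contains at least one member of H), and |H| = 3.
The sets C5, C6, C8 are pairwise disjoint, so any hitting set needs a separate point for each — at least 3. Hence 3 is optimal.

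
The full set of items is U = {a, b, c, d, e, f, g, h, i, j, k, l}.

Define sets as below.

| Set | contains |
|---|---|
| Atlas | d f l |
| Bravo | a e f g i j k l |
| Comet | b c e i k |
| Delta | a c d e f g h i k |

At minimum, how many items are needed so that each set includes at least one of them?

2

T = {f, k} meets every set (each contains at least one member of T), and |T| = 2.
The sets Atlas, Comet are pairwise disjoint, so any hitting set needs a separate item for each — at least 2. Hence 2 is optimal.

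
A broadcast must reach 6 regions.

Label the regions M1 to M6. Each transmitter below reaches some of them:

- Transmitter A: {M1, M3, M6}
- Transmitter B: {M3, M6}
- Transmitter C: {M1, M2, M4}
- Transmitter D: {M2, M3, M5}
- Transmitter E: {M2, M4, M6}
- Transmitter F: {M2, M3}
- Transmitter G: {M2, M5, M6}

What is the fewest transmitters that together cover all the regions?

3

A and C and D together: A ∪ C ∪ D = {M1, M2, M3, M4, M5, M6} — every region is covered.
No 2 of the 7 transmitters cover everything (all 21 combinations miss at least one region), so 3 is optimal.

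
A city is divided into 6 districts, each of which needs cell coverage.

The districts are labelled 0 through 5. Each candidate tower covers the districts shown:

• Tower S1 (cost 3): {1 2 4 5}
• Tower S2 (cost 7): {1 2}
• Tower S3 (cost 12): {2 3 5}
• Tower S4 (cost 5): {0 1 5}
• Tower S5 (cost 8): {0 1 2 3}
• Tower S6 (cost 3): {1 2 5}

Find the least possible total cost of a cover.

11

S1, S5 together cover every district (S1 ∪ S5 = {0, 1, 2, 3, 4, 5}); total cost 3 + 8 = 11.
No covering selection has total cost below 11.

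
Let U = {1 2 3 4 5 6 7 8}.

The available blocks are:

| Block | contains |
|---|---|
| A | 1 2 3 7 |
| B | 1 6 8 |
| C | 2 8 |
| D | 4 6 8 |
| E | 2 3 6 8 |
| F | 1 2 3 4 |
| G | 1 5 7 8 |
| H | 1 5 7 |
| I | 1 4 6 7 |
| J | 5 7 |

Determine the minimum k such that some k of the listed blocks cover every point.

3

E, I, and J cover everything between them: the union {1, 2, 3, 4, 5, 6, 7, 8} is all of U.
No 2 of the 10 blocks cover everything (all 45 combinations miss at least one point), so 3 is optimal.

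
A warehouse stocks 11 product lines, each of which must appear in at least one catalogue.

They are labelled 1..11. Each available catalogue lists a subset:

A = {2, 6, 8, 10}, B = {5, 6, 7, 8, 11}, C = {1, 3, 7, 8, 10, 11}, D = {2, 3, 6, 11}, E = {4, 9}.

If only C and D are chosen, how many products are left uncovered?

Union of C, D = {1, 2, 3, 6, 7, 8, 10, 11}.
Not covered: 4, 5, 9 — 3 products.

3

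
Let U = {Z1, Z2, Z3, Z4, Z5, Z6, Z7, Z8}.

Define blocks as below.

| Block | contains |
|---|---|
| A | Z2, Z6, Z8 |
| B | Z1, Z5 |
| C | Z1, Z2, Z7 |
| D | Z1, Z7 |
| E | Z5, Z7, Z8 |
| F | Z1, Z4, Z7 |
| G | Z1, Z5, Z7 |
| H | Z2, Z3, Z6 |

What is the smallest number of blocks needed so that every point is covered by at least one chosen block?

Take {E, F, H}. Their union is {Z1, Z2, Z3, Z4, Z5, Z6, Z7, Z8}, which is all 8 points.
Each block has at most 3 points, and 2·3 = 6 < 8 — so at least 3 blocks are needed, and 3 is optimal.

3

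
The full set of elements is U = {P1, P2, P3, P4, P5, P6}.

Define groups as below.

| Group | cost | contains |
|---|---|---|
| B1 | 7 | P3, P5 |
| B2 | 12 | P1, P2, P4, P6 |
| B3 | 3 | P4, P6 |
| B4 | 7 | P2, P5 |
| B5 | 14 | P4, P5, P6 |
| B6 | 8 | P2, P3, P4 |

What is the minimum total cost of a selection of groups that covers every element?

19

B1, B2 together cover every element (B1 ∪ B2 = {P1, P2, P3, P4, P5, P6}); total cost 7 + 12 = 19.
The greedy pick B3, B1, B2 costs 22; no covering selection beats 19.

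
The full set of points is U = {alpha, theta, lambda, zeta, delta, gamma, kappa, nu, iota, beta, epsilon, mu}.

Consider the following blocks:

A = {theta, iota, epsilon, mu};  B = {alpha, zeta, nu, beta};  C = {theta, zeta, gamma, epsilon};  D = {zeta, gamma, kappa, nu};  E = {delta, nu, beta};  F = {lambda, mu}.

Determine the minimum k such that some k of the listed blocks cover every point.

A, B, D, E, and F cover everything between them: the union {alpha, theta, lambda, zeta, delta, gamma, kappa, nu, iota, beta, epsilon, mu} is all of U.
No 4 of the 6 blocks cover everything (all 15 combinations miss at least one point), so 5 is optimal.

5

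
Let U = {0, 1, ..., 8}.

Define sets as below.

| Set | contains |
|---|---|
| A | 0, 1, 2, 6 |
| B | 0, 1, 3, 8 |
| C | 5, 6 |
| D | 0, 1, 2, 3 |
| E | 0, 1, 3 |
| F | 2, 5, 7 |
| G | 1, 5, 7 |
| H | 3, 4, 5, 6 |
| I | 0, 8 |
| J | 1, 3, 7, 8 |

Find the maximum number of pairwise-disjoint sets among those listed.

2

C, I are pairwise disjoint (C={5,6}; I={0,8}).
Every remaining set overlaps one of these, and no 3 of the listed sets are pairwise disjoint, so 2 is the maximum.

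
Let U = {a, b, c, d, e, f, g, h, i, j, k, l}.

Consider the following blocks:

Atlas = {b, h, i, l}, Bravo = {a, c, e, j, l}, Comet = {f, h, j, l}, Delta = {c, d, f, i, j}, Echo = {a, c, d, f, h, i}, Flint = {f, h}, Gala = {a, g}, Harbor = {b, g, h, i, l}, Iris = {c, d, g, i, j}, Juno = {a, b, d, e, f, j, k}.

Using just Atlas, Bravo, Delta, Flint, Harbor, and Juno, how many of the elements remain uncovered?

Union of Atlas, Bravo, Delta, Flint, Harbor, Juno = {a, b, c, d, e, f, g, h, i, j, k, l} — that's every element, so 0 are uncovered.

0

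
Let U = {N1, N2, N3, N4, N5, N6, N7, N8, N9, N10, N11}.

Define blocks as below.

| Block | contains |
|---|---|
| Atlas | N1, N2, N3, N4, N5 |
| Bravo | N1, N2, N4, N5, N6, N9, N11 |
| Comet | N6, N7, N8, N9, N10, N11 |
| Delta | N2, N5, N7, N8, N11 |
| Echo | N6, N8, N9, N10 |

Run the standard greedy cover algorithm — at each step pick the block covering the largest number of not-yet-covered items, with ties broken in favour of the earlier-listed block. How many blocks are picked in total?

3

Greedy: pick Bravo (covers 7 new) → pick Comet (covers 3 new) → pick Atlas (covers 1 new). Total picks: 3.
(The true minimum cover uses only 2 blocks, so greedy is not optimal here.)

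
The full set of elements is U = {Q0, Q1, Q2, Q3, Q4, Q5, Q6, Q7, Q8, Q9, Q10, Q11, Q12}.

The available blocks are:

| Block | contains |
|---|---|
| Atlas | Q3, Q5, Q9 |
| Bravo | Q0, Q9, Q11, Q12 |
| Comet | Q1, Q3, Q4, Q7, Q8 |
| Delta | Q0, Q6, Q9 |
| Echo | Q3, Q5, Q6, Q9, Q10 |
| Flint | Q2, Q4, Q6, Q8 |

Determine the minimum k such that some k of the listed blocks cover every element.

4

Bravo and Comet and Echo and Flint together: Bravo ∪ Comet ∪ Echo ∪ Flint = {Q0, Q1, Q2, Q3, Q4, Q5, Q6, Q7, Q8, Q9, Q10, Q11, Q12} — every element is covered.
Only Flint contains Q2, so Flint is forced; the remaining 9 elements need at least 3 more blocks (each remaining block adds at most 4) — so at least 4 blocks are needed, and 4 is optimal.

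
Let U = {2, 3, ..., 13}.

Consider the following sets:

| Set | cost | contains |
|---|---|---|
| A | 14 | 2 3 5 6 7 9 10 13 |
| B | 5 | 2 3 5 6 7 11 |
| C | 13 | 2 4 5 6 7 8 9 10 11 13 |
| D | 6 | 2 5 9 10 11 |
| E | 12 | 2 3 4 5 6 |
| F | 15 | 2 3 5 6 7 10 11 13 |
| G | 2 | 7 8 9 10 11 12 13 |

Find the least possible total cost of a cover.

E, G together cover every item (E ∪ G = {2, 3, 4, 5, 6, 7, 8, 9, 10, 11, 12, 13}); total cost 12 + 2 = 14.
The greedy pick G, B, E costs 19; no covering selection beats 14.

14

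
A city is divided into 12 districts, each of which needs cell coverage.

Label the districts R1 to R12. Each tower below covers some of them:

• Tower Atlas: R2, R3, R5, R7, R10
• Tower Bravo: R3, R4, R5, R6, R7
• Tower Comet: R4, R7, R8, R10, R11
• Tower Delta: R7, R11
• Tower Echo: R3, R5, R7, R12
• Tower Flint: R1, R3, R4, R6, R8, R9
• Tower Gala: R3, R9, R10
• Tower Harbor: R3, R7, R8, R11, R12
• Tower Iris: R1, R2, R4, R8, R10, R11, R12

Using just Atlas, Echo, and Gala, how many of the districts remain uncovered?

5

Union of Atlas, Echo, Gala = {R2, R3, R5, R7, R9, R10, R12}.
Not covered: R1, R4, R6, R8, R11 — 5 districts.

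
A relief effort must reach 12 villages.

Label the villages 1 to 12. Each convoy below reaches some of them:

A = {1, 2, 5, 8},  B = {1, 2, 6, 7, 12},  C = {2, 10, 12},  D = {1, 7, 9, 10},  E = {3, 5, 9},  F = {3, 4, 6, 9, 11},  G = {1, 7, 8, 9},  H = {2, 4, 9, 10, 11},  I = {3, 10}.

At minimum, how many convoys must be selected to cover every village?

4

A and B and H and I together: A ∪ B ∪ H ∪ I = {1, 2, 3, 4, 5, 6, 7, 8, 9, 10, 11, 12} — every village is covered.
No 3 of the 9 convoys cover everything (all 84 combinations miss at least one village), so 4 is optimal.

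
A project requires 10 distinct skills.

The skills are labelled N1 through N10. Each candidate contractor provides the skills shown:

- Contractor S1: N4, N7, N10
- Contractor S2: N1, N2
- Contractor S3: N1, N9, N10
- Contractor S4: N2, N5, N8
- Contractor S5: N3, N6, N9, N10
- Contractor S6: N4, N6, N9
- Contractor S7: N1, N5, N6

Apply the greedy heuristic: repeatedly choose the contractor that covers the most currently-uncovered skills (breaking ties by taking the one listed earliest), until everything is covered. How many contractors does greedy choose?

Greedy: pick S5 (covers 4 new) → pick S4 (covers 3 new) → pick S1 (covers 2 new) → pick S2 (covers 1 new). Total picks: 4.

4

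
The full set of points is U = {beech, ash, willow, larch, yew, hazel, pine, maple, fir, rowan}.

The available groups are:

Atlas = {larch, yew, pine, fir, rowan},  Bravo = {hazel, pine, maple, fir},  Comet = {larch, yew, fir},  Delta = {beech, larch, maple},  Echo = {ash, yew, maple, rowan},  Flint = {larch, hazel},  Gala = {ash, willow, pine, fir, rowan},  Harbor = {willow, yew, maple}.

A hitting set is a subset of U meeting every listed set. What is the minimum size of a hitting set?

3

Take H = {larch, pine, maple}. Each listed group contains at least one of these, so H is a hitting set of size 3.
No choice of 2 points meets every group, so 3 is the minimum.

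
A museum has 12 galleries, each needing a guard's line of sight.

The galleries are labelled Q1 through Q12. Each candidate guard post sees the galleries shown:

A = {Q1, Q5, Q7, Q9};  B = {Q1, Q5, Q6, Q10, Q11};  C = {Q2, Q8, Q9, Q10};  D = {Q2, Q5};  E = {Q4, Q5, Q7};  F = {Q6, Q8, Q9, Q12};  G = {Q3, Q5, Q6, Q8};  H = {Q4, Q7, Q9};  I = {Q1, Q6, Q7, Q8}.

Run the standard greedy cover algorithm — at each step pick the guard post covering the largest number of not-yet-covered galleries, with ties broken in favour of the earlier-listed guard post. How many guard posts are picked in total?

Greedy: pick B (covers 5 new) → pick C (covers 3 new) → pick E (covers 2 new) → pick F (covers 1 new) → pick G (covers 1 new). Total picks: 5.

5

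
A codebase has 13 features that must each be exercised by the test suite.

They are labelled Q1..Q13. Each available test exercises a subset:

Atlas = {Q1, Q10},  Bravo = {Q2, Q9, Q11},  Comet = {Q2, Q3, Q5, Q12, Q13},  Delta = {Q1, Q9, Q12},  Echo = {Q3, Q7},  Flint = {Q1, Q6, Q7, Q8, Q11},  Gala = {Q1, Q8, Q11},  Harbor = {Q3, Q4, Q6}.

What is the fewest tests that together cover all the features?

5

Atlas and Comet and Delta and Flint and Harbor together: Atlas ∪ Comet ∪ Delta ∪ Flint ∪ Harbor = {Q1, Q2, Q3, Q4, Q5, Q6, Q7, Q8, Q9, Q10, Q11, Q12, Q13} — every feature is covered.
No 4 of the 8 tests cover everything (all 70 combinations miss at least one feature), so 5 is optimal.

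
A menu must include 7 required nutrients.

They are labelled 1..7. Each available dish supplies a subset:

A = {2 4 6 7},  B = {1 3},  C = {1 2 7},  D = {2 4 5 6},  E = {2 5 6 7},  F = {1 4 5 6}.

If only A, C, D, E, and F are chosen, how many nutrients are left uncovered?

1

Union of A, C, D, E, F = {1, 2, 4, 5, 6, 7}.
Not covered: 3 — 1 nutrient.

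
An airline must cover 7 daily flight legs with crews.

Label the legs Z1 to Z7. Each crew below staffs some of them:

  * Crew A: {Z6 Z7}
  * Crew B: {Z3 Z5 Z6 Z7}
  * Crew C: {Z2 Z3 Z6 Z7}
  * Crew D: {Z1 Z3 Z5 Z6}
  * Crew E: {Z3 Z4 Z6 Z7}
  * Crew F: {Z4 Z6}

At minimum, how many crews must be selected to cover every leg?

3

C and D and E together: C ∪ D ∪ E = {Z1, Z2, Z3, Z4, Z5, Z6, Z7} — every leg is covered.
Only D contains Z1, so D is forced; the remaining 3 legs need at least 2 more crews (each remaining crew adds at most 2) — so at least 3 crews are needed, and 3 is optimal.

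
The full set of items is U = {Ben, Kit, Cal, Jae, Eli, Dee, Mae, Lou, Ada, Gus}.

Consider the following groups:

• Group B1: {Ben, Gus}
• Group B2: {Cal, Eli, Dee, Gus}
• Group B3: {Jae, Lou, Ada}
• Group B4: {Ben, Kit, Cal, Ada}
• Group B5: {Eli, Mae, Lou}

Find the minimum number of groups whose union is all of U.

4

B2 and B3 and B4 and B5 together: B2 ∪ B3 ∪ B4 ∪ B5 = {Ben, Kit, Cal, Jae, Eli, Dee, Mae, Lou, Ada, Gus} — every item is covered.
No 3 of the 5 groups cover everything (all 10 combinations miss at least one item), so 4 is optimal.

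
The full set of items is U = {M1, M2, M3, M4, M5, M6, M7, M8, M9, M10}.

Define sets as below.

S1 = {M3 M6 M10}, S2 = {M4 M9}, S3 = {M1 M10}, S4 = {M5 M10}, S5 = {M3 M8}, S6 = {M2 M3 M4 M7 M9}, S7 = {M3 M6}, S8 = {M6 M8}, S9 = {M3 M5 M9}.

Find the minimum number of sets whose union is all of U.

S3 and S6 and S8 and S9 together: S3 ∪ S6 ∪ S8 ∪ S9 = {M1, M2, M3, M4, M5, M6, M7, M8, M9, M10} — every item is covered.
Only S6 contains M2, so S6 is forced; the remaining 5 items need at least 3 more sets (each remaining set adds at most 2) — so at least 4 sets are needed, and 4 is optimal.

4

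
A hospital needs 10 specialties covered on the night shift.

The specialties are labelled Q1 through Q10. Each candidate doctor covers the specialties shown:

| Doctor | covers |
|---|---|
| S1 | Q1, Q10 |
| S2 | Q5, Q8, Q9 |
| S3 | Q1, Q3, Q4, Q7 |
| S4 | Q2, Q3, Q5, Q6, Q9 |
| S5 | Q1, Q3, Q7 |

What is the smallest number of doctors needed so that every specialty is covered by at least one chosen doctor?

4

Take {S1, S2, S3, S4}. Their union is {Q1, Q2, Q3, Q4, Q5, Q6, Q7, Q8, Q9, Q10}, which is all 10 specialties.
No 3 of the 5 doctors cover everything (all 10 combinations miss at least one specialty), so 4 is optimal.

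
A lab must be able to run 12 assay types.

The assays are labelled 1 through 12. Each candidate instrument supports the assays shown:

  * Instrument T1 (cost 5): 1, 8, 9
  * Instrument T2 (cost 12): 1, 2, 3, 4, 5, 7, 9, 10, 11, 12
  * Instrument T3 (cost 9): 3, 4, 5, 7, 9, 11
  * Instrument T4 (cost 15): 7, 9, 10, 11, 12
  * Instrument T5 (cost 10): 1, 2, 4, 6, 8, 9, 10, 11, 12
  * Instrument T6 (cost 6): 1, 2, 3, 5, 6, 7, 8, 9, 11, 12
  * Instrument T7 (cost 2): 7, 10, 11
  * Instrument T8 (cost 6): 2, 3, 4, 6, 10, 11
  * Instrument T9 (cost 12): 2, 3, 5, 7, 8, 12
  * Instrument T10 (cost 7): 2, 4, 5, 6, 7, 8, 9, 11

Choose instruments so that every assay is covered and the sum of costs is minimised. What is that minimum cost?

12

T6, T8 together cover every assay (T6 ∪ T8 = {1, 2, 3, 4, 5, 6, 7, 8, 9, 10, 11, 12}); total cost 6 + 6 = 12.
The greedy pick T6, T7, T8 costs 14; no covering selection beats 12.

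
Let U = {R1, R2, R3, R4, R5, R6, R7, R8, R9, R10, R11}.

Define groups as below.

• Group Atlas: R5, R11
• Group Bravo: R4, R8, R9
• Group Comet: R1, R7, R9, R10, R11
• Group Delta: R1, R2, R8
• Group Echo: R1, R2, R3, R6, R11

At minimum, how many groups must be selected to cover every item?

4

Atlas, Bravo, Comet, and Echo cover everything between them: the union {R1, R2, R3, R4, R5, R6, R7, R8, R9, R10, R11} is all of U.
Only Atlas contains R5, so Atlas is forced; the remaining 9 items need at least 3 more groups (each remaining group adds at most 4) — so at least 4 groups are needed, and 4 is optimal.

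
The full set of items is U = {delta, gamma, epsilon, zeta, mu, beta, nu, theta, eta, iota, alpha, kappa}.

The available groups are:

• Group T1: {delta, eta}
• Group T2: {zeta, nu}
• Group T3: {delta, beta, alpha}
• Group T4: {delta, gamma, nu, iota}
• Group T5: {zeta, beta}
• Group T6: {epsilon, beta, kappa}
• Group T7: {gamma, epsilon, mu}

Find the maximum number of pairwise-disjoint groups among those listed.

T2, T3, T7 are pairwise disjoint (T2={zeta,nu}; T3={delta,beta,alpha}; T7={gamma,epsilon,mu}).
Every remaining group overlaps one of these, and no 4 of the listed groups are pairwise disjoint, so 3 is the maximum.

3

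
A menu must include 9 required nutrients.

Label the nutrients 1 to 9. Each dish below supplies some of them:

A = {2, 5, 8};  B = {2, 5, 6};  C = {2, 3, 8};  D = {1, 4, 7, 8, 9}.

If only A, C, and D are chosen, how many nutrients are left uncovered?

Union of A, C, D = {1, 2, 3, 4, 5, 7, 8, 9}.
Not covered: 6 — 1 nutrient.

1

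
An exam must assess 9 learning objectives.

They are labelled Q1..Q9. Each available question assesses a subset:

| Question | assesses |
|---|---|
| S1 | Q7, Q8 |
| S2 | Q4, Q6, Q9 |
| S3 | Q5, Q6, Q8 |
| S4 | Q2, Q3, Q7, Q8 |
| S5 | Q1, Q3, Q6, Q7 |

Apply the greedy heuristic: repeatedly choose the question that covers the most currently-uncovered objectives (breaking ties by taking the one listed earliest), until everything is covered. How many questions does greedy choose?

4

Greedy: pick S4 (covers 4 new) → pick S2 (covers 3 new) → pick S3 (covers 1 new) → pick S5 (covers 1 new). Total picks: 4.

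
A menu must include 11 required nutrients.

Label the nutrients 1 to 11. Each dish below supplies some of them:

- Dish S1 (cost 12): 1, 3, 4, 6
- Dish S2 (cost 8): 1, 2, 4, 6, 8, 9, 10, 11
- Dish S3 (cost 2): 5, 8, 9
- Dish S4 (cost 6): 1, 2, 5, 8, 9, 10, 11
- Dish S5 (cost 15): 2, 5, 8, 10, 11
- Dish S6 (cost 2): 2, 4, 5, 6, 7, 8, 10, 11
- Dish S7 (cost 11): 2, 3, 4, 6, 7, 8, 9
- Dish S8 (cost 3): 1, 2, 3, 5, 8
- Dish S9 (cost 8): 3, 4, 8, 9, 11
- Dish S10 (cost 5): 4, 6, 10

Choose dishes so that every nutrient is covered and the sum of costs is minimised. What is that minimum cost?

S3, S6, S8 together cover every nutrient (S3 ∪ S6 ∪ S8 = {1, 2, 3, 4, 5, 6, 7, 8, 9, 10, 11}); total cost 2 + 2 + 3 = 7.
No covering selection has total cost below 7.

7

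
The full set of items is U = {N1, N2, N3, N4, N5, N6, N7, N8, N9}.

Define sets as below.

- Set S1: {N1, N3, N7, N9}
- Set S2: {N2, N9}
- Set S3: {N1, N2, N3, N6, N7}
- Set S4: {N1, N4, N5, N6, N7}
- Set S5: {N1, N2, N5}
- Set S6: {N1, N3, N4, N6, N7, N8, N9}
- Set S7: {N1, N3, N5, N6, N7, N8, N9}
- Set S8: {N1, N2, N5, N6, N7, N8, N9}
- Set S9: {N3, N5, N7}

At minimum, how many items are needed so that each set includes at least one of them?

2

H = {N2, N7} meets every set (each contains at least one member of H), and |H| = 2.
The sets S2, S9 are pairwise disjoint, so any hitting set needs a separate item for each — at least 2. Hence 2 is optimal.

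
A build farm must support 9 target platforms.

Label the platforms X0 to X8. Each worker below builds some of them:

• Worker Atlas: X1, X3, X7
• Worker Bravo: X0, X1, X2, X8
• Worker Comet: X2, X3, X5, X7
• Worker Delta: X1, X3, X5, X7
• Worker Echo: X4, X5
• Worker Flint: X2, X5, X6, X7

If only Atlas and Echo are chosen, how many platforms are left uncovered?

Union of Atlas, Echo = {X1, X3, X4, X5, X7}.
Not covered: X0, X2, X6, X8 — 4 platforms.

4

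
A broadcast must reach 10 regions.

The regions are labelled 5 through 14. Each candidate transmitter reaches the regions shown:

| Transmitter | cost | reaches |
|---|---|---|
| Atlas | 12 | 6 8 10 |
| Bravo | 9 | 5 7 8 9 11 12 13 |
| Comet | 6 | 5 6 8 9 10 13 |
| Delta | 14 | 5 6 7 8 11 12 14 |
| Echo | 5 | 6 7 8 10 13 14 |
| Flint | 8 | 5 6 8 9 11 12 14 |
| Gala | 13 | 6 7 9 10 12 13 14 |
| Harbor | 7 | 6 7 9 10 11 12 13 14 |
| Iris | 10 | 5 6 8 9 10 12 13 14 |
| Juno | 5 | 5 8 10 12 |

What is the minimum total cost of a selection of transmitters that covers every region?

12

Harbor, Juno together cover every region (Harbor ∪ Juno = {5, 6, 7, 8, 9, 10, 11, 12, 13, 14}); total cost 7 + 5 = 12.
The greedy pick Echo, Flint costs 13; no covering selection beats 12.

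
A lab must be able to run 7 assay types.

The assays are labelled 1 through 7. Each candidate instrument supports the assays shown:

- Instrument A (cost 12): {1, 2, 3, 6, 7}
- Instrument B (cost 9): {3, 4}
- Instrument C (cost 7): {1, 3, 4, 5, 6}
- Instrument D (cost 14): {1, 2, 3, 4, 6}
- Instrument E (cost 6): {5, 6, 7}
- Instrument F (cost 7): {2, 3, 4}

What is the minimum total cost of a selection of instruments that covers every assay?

A, C together cover every assay (A ∪ C = {1, 2, 3, 4, 5, 6, 7}); total cost 12 + 7 = 19.
No covering selection has total cost below 19.

19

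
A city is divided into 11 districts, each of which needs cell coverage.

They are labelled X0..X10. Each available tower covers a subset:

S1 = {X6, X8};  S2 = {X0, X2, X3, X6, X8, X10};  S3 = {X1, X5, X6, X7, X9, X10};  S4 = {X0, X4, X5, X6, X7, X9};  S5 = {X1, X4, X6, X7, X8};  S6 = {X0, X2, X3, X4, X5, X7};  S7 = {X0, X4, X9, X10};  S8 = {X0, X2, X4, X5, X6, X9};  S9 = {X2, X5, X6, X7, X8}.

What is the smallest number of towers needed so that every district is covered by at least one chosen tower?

S2 and S4 and S5 together: S2 ∪ S4 ∪ S5 = {X0, X1, X2, X3, X4, X5, X6, X7, X8, X9, X10} — every district is covered.
No 2 of the 9 towers cover everything (all 36 combinations miss at least one district), so 3 is optimal.

3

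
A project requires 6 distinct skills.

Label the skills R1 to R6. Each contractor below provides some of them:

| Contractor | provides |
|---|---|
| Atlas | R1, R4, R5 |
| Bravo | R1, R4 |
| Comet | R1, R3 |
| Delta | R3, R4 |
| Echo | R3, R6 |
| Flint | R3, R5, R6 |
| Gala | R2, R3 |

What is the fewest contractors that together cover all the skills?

3

Atlas and Flint and Gala together: Atlas ∪ Flint ∪ Gala = {R1, R2, R3, R4, R5, R6} — every skill is covered.
Only Gala contains R2, so Gala is forced; the remaining 4 skills need at least 2 more contractors (each remaining contractor adds at most 3) — so at least 3 contractors are needed, and 3 is optimal.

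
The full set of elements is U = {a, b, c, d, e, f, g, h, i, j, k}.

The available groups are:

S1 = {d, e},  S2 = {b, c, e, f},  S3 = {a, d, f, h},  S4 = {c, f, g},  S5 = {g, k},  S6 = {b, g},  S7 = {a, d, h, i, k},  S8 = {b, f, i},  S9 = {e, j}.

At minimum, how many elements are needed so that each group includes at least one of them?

Take T = {e, f, g, i}. Each listed group contains at least one of these, so T is a hitting set of size 4.
No choice of 3 elements meets every group, so 4 is the minimum.

4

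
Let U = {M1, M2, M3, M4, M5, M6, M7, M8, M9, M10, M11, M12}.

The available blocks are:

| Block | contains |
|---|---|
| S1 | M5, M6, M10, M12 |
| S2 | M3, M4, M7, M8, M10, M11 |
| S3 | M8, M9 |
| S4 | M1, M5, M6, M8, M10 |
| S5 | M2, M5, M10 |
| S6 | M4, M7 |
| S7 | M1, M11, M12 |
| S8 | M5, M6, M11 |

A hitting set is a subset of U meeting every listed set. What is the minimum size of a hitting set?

H = {M4, M8, M10, M11} meets every block (each contains at least one member of H), and |H| = 4.
The blocks S3, S5, S6, S7 are pairwise disjoint, so any hitting set needs a separate point for each — at least 4. Hence 4 is optimal.

4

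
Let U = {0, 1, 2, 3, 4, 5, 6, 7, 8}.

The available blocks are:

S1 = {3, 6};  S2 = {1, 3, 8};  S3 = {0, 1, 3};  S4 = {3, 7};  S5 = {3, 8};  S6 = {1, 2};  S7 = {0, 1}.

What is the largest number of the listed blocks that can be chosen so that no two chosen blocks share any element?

S1, S7 are pairwise disjoint (S1={3,6}; S7={0,1}).
Every remaining block overlaps one of these, and no 3 of the listed blocks are pairwise disjoint, so 2 is the maximum.

2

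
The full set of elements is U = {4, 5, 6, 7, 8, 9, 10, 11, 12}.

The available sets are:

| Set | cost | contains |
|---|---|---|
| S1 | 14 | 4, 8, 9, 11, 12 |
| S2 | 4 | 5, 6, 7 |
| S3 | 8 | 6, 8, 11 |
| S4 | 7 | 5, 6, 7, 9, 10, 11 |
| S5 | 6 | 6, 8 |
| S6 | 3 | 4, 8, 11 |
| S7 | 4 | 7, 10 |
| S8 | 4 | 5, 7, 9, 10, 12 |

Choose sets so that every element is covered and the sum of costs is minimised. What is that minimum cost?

S2, S6, S8 together cover every element (S2 ∪ S6 ∪ S8 = {4, 5, 6, 7, 8, 9, 10, 11, 12}); total cost 4 + 3 + 4 = 11.
No covering selection has total cost below 11.

11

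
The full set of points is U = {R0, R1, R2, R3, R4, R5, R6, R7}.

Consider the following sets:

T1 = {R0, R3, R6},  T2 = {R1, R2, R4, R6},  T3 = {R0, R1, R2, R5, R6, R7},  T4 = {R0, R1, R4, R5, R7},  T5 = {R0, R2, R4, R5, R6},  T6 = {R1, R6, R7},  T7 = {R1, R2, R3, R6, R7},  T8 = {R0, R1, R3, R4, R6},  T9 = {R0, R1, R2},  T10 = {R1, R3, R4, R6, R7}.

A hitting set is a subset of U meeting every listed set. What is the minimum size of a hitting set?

2

The 2 points {R1, R6} hit every set.
No single point lies in every set, so at least 2 are needed and 2 is optimal.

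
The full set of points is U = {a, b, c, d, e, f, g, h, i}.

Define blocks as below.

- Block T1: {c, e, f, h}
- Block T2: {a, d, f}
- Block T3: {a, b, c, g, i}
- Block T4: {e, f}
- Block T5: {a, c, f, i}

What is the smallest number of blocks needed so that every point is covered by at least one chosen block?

3

Take {T1, T2, T3}. Their union is {a, b, c, d, e, f, g, h, i}, which is all 9 points.
Only T3 contains b, so T3 is forced; the remaining 4 points need at least 2 more blocks (each remaining block adds at most 3) — so at least 3 blocks are needed, and 3 is optimal.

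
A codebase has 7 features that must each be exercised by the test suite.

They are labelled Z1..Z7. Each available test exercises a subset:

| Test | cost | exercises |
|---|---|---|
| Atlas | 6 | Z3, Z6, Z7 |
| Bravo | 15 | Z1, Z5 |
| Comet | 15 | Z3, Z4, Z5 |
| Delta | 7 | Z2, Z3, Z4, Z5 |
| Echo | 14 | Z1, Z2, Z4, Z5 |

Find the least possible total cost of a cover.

20

Atlas, Echo together cover every feature (Atlas ∪ Echo = {Z1, Z2, Z3, Z4, Z5, Z6, Z7}); total cost 6 + 14 = 20.
The greedy pick Delta, Atlas, Echo costs 27; no covering selection beats 20.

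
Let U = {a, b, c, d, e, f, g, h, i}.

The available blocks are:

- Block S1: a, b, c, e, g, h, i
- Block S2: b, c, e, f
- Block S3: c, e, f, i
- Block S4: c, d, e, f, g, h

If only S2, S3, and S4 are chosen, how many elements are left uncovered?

Union of S2, S3, S4 = {b, c, d, e, f, g, h, i}.
Not covered: a — 1 element.

1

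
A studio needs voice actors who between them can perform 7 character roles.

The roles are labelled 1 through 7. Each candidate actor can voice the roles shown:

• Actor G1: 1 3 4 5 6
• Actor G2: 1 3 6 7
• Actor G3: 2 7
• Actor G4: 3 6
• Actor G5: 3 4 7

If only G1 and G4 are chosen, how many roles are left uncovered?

2

Union of G1, G4 = {1, 3, 4, 5, 6}.
Not covered: 2, 7 — 2 roles.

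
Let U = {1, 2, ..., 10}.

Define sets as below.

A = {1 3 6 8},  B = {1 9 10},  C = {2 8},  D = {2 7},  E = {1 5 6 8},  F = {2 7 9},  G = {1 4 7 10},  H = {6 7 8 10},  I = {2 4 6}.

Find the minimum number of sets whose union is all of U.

A, E, F, and G cover everything between them: the union {1, 2, 3, 4, 5, 6, 7, 8, 9, 10} is all of U.
No 3 of the 9 sets cover everything (all 84 combinations miss at least one item), so 4 is optimal.

4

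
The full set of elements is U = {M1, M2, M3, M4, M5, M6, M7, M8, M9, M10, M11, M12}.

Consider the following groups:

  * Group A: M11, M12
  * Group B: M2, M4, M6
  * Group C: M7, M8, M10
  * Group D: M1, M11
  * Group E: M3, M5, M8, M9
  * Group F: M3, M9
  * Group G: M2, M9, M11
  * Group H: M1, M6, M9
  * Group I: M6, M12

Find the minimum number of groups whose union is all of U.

5

A, B, C, E, and H cover everything between them: the union {M1, M2, M3, M4, M5, M6, M7, M8, M9, M10, M11, M12} is all of U.
No 4 of the 9 groups cover everything (all 126 combinations miss at least one element), so 5 is optimal.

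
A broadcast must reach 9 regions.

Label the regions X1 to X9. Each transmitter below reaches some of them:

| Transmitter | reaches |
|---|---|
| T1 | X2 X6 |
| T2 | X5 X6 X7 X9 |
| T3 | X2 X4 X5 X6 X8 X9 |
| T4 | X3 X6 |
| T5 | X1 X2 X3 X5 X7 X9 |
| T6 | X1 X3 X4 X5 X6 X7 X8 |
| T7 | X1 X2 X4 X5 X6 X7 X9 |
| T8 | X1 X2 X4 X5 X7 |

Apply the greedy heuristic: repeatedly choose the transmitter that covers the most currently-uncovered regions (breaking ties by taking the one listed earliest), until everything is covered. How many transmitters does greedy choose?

Greedy: pick T6 (covers 7 new) → pick T3 (covers 2 new). Total picks: 2.

2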